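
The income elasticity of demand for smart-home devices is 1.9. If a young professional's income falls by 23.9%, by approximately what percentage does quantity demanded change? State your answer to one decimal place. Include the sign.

-45.4%

%ΔQ ≈ η × %ΔI = 1.9 × (-23.9%) = -45.4%.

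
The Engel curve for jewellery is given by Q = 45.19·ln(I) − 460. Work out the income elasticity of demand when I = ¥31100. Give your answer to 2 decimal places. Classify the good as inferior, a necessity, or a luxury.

At I = 31100: Q = 7.489.
dQ/dI = 45.19/I = 0.00145305 at this income.
η = (dQ/dI)·(I/Q) = 0.00145305 × (31100/7.489) = 6.03.
Since η > 1, the good is a luxury.

6.03 (luxury)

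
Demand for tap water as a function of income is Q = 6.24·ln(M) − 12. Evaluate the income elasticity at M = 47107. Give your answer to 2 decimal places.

At M = 47107: Q = 55.144.
dQ/dM = 6.24/M = 0.000132464 at this income.
η = (dQ/dM)·(M/Q) = 0.000132464 × (47107/55.144) = 0.11.

0.11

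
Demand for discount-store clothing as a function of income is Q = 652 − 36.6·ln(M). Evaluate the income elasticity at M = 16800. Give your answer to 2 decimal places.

-0.12

At M = 16800: Q = 295.914.
dQ/dM = -36.6/M = -0.00217857 at this income.
η = (dQ/dM)·(M/Q) = -0.00217857 × (16800/295.914) = -0.12.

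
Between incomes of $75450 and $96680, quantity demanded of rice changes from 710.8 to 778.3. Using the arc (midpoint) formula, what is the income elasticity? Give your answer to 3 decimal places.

ΔQ = 778.3 − 710.8 = 67.5; midpoint Q̄ = (710.8 + 778.3)/2 = 744.55.
ΔI = 96680 − 75450 = 21230; midpoint Ī = (75450 + 96680)/2 = 86065.
η = (ΔQ/Q̄) ÷ (ΔI/Ī) = (67.5/744.55) ÷ (21230/86065) = 0.368.

0.368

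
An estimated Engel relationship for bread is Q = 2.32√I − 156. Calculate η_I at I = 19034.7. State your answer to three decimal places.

0.975

At I = 19034.7: Q = 164.082.
dQ/dI = 2.32/(2√I) = 0.00840785 at this income.
η = (dQ/dI)·(I/Q) = 0.00840785 × (19034.7/164.082) = 0.975.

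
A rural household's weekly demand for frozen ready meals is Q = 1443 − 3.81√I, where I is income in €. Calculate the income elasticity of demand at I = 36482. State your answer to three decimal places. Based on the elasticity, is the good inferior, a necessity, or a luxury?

-0.509 (inferior good)

At I = 36482: Q = 715.280.
dQ/dI = -3.81/(2√I) = -0.00997369 at this income.
η = (dQ/dI)·(I/Q) = -0.00997369 × (36482/715.280) = -0.509.
Since η < 0, the good is an inferior good.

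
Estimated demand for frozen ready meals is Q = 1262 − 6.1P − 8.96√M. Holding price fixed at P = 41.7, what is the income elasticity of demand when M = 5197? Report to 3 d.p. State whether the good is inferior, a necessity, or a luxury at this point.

At P = 41.7, M = 5197: Q = 361.702.
Holding P constant, ∂Q/∂M = -8.96/(2√M) = -0.0621444.
η_M = (∂Q/∂M)·(M/Q) = -0.0621444 × (5197/361.702) = -0.893.
Since η < 0, this is an inferior good.

-0.893 (inferior good)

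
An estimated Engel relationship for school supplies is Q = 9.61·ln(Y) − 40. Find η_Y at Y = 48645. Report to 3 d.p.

0.151

At Y = 48645: Q = 63.714.
dQ/dY = 9.61/Y = 0.000197554 at this income.
η = (dQ/dY)·(Y/Q) = 0.000197554 × (48645/63.714) = 0.151.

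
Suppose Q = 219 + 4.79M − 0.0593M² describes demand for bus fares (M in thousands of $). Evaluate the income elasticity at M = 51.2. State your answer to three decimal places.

At M = 51.2: Q = 308.7966.
dQ/dM = 4.79 − 0.1186M = -1.28232.
η = (dQ/dM)·(M/Q) = -1.28232 × (51.2/308.7966) = -0.213.

-0.213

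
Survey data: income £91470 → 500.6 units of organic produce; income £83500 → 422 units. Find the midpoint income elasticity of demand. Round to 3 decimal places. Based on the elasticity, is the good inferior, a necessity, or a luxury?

1.870 (luxury)

ΔQ = 422 − 500.6 = -78.6; midpoint Q̄ = (500.6 + 422)/2 = 461.3.
ΔI = 83500 − 91470 = -7970; midpoint Ī = (91470 + 83500)/2 = 87485.
η = (ΔQ/Q̄) ÷ (ΔI/Ī) = (-78.6/461.3) ÷ (-7970/87485) = 1.870.
η > 1 ⇒ luxury.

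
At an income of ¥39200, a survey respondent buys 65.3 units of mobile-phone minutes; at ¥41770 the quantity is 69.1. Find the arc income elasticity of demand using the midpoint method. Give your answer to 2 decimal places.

0.89

ΔQ = 69.1 − 65.3 = 3.8; midpoint Q̄ = (65.3 + 69.1)/2 = 67.2.
ΔI = 41770 − 39200 = 2570; midpoint Ī = (39200 + 41770)/2 = 40485.
η = (ΔQ/Q̄) ÷ (ΔI/Ī) = (3.8/67.2) ÷ (2570/40485) = 0.89.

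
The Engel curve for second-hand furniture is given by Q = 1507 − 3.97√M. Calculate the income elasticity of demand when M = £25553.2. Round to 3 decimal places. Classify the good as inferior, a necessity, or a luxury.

At M = 25553.2: Q = 872.381.
dQ/dM = -3.97/(2√M) = -0.0124176 at this income.
η = (dQ/dM)·(M/Q) = -0.0124176 × (25553.2/872.381) = -0.364.
Since η < 0, the good is an inferior good.

-0.364 (inferior good)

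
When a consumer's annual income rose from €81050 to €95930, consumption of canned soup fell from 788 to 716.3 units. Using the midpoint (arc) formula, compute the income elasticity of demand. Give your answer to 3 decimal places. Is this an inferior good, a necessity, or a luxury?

ΔQ = 716.3 − 788 = -71.7; midpoint Q̄ = (788 + 716.3)/2 = 752.15.
ΔI = 95930 − 81050 = 14880; midpoint Ī = (81050 + 95930)/2 = 88490.
η = (ΔQ/Q̄) ÷ (ΔI/Ī) = (-71.7/752.15) ÷ (14880/88490) = -0.567.
η < 0 ⇒ inferior good.

-0.567 (inferior good)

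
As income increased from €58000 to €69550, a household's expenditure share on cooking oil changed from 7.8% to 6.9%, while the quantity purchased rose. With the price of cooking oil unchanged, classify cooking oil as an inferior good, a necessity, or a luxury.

necessity

Quantity rises but the budget share falls as income rises, so 0 < η < 1.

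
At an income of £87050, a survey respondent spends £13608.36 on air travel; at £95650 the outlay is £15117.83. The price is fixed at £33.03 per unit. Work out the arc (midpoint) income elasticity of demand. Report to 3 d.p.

1.116

With a constant price, Q₁ = 13608.36/33.03 = 412.000 and Q₂ = 15117.83/33.03 = 457.700 (equivalently, work directly with expenditure since P cancels).
Midpoint %ΔQ = (15117.83 − 13608.36)/14363.10 = 0.10509; midpoint %ΔI = (95650 − 87050)/91350 = 0.09414.
η = 0.10509 / 0.09414 = 1.116.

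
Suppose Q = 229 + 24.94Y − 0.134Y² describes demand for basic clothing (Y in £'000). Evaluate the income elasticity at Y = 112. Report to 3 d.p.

-0.424

At Y = 112: Q = 1341.3840.
dQ/dY = 24.94 − 0.268Y = -5.07600.
η = (dQ/dY)·(Y/Q) = -5.07600 × (112/1341.3840) = -0.424.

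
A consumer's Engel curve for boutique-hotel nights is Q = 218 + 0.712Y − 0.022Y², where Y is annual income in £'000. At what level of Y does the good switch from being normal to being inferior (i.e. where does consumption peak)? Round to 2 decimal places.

16.18

dQ/dY = 0.712 − 0.044Y.
The good is inferior where dQ/dY < 0. Setting dQ/dY = 0 gives Y = 0.712 / 0.044 = 16.18.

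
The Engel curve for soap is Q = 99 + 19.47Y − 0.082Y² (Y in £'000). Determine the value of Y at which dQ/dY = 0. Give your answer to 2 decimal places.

dQ/dY = 19.47 − 0.164Y.
The good is inferior where dQ/dY < 0. Setting dQ/dY = 0 gives Y = 19.47 / 0.164 = 118.72.

118.72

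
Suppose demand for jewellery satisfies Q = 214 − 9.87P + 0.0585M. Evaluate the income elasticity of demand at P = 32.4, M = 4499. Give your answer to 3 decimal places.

At P = 32.4, M = 4499: Q = 157.404.
Holding P constant, ∂Q/∂M = 0.0585.
η_M = (∂Q/∂M)·(M/Q) = 0.0585 × (4499/157.404) = 1.672.

1.672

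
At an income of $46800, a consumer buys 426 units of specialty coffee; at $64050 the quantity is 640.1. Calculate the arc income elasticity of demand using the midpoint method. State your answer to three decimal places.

1.291

ΔQ = 640.1 − 426 = 214.1; midpoint Q̄ = (426 + 640.1)/2 = 533.05.
ΔI = 64050 − 46800 = 17250; midpoint Ī = (46800 + 64050)/2 = 55425.
η = (ΔQ/Q̄) ÷ (ΔI/Ī) = (214.1/533.05) ÷ (17250/55425) = 1.291.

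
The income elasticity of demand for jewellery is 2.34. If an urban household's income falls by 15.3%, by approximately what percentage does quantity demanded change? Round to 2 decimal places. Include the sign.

%ΔQ ≈ η × %ΔI = 2.34 × (-15.3%) = -35.80%.

-35.80%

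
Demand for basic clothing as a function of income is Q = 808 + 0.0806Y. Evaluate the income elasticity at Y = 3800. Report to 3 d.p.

0.275

At Y = 3800: Q = 1114.280.
dQ/dY = 0.0806.
η = (dQ/dY)·(Y/Q) = 0.0806 × (3800/1114.280) = 0.275.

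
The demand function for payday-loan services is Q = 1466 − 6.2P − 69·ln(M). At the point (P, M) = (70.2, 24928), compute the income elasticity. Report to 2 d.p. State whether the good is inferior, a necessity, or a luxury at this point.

At P = 70.2, M = 24928: Q = 332.221.
Holding P constant, ∂Q/∂M = -69/M = -0.00276797.
η_M = (∂Q/∂M)·(M/Q) = -0.00276797 × (24928/332.221) = -0.21.
Since η < 0, this is an inferior good.

-0.21 (inferior good)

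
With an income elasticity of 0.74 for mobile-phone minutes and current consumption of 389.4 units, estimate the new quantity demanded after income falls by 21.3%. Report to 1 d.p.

%ΔQ ≈ η × %ΔI = 0.74 × (-21.3%) = -15.762%.
New Q ≈ 389.4 × (1 − 0.15762) = 328.0.

328.0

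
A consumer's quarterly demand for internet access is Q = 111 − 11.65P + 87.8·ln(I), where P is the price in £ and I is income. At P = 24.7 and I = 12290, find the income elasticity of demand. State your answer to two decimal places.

At P = 24.7, I = 12290: Q = 650.017.
Holding P constant, ∂Q/∂I = 87.8/I = 0.00714402.
η_I = (∂Q/∂I)·(I/Q) = 0.00714402 × (12290/650.017) = 0.14.

0.14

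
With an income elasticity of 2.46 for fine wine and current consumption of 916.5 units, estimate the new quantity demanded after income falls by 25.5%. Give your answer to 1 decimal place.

341.6

%ΔQ ≈ η × %ΔI = 2.46 × (-25.5%) = -62.73%.
New Q ≈ 916.5 × (1 − 0.6273) = 341.6.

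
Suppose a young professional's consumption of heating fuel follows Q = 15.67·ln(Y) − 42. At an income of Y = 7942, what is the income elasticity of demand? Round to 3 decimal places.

At Y = 7942: Q = 98.715.
dQ/dY = 15.67/Y = 0.00197305 at this income.
η = (dQ/dY)·(Y/Q) = 0.00197305 × (7942/98.715) = 0.159.

0.159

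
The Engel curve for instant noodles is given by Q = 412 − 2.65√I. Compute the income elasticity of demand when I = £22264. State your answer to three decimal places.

-11.917

At I = 22264: Q = 16.590.
dQ/dI = -2.65/(2√I) = -0.00888003 at this income.
η = (dQ/dI)·(I/Q) = -0.00888003 × (22264/16.590) = -11.917.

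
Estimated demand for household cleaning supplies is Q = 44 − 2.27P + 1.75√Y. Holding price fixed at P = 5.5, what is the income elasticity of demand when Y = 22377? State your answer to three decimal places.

At P = 5.5, Y = 22377: Q = 293.297.
Holding P constant, ∂Q/∂Y = 1.75/(2√Y) = 0.00584934.
η_Y = (∂Q/∂Y)·(Y/Q) = 0.00584934 × (22377/293.297) = 0.446.

0.446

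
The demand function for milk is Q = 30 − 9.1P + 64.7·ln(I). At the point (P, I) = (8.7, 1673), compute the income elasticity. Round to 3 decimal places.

0.150

At P = 8.7, I = 1673: Q = 431.058.
Holding P constant, ∂Q/∂I = 64.7/I = 0.038673.
η_I = (∂Q/∂I)·(I/Q) = 0.038673 × (1673/431.058) = 0.150.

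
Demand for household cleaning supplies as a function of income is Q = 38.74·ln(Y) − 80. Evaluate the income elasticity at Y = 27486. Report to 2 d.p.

0.12

At Y = 27486: Q = 315.978.
dQ/dY = 38.74/Y = 0.00140944 at this income.
η = (dQ/dY)·(Y/Q) = 0.00140944 × (27486/315.978) = 0.12.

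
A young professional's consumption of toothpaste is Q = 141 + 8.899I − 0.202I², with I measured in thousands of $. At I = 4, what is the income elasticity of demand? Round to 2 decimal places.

At I = 4: Q = 173.3640.
dQ/dI = 8.899 − 0.404I = 7.28300.
η = (dQ/dI)·(I/Q) = 7.28300 × (4/173.3640) = 0.17.

0.17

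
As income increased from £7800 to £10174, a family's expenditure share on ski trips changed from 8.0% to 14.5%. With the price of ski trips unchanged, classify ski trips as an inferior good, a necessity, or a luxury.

The budget share rises as income rises, so η > 1.

luxury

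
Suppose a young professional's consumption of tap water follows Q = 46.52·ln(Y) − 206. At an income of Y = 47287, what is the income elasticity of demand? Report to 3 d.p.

0.158

At Y = 47287: Q = 294.741.
dQ/dY = 46.52/Y = 0.00098378 at this income.
η = (dQ/dY)·(Y/Q) = 0.00098378 × (47287/294.741) = 0.158.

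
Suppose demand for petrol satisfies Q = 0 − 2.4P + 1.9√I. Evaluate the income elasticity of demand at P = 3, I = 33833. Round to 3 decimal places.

At P = 3, I = 33833: Q = 342.281.
Holding P constant, ∂Q/∂I = 1.9/(2√I) = 0.0051648.
η_I = (∂Q/∂I)·(I/Q) = 0.0051648 × (33833/342.281) = 0.511.

0.511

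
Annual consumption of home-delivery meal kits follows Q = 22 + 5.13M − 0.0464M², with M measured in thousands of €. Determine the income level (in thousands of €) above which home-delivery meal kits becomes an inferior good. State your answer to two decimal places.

55.28

dQ/dM = 5.13 − 0.0928M.
The good is inferior where dQ/dM < 0. Setting dQ/dM = 0 gives M = 5.13 / 0.0928 = 55.28.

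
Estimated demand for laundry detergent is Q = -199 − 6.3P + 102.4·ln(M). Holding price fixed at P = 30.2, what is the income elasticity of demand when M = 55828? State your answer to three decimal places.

0.140

At P = 30.2, M = 55828: Q = 729.975.
Holding P constant, ∂Q/∂M = 102.4/M = 0.00183421.
η_M = (∂Q/∂M)·(M/Q) = 0.00183421 × (55828/729.975) = 0.140.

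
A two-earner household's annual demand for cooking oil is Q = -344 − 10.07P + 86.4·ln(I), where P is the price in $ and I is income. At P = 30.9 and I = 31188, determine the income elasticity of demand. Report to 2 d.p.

At P = 30.9, I = 31188: Q = 238.886.
Holding P constant, ∂Q/∂I = 86.4/I = 0.0027703.
η_I = (∂Q/∂I)·(I/Q) = 0.0027703 × (31188/238.886) = 0.36.

0.36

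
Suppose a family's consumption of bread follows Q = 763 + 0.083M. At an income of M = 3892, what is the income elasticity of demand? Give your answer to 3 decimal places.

0.297

At M = 3892: Q = 1086.036.
dQ/dM = 0.083.
η = (dQ/dM)·(M/Q) = 0.083 × (3892/1086.036) = 0.297.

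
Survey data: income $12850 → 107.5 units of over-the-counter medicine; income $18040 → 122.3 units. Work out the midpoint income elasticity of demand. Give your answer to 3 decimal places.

ΔQ = 122.3 − 107.5 = 14.8; midpoint Q̄ = (107.5 + 122.3)/2 = 114.9.
ΔI = 18040 − 12850 = 5190; midpoint Ī = (12850 + 18040)/2 = 15445.
η = (ΔQ/Q̄) ÷ (ΔI/Ī) = (14.8/114.9) ÷ (5190/15445) = 0.383.

0.383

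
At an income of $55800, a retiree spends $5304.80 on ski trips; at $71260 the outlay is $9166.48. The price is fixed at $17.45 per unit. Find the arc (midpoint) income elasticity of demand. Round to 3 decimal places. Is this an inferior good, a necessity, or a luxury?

2.193 (luxury)

With a constant price, Q₁ = 5304.80/17.45 = 304.000 and Q₂ = 9166.48/17.45 = 525.300 (equivalently, work directly with expenditure since P cancels).
Midpoint %ΔQ = (9166.48 − 5304.80)/7235.64 = 0.53370; midpoint %ΔI = (71260 − 55800)/63530 = 0.24335.
η = 0.53370 / 0.24335 = 2.193.
η > 1 ⇒ luxury.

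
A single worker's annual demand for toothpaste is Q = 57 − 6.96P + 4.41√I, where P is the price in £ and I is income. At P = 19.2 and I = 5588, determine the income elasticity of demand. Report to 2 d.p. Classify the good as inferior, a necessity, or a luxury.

0.65 (necessity)

At P = 19.2, I = 5588: Q = 253.028.
Holding P constant, ∂Q/∂I = 4.41/(2√I) = 0.0294972.
η_I = (∂Q/∂I)·(I/Q) = 0.0294972 × (5588/253.028) = 0.65.
Since 0 < η < 1, this is a necessity.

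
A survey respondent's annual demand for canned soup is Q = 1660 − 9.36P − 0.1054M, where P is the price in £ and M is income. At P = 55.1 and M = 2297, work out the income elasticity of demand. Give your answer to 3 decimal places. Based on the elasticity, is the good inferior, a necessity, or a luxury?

-0.268 (inferior good)

At P = 55.1, M = 2297: Q = 902.160.
Holding P constant, ∂Q/∂M = −0.1054.
η_M = (∂Q/∂M)·(M/Q) = -0.1054 × (2297/902.160) = -0.268.
Since η < 0, this is an inferior good.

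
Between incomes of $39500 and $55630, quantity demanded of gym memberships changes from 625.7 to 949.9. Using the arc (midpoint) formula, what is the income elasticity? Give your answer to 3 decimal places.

1.214

ΔQ = 949.9 − 625.7 = 324.2; midpoint Q̄ = (625.7 + 949.9)/2 = 787.8.
ΔI = 55630 − 39500 = 16130; midpoint Ī = (39500 + 55630)/2 = 47565.
η = (ΔQ/Q̄) ÷ (ΔI/Ī) = (324.2/787.8) ÷ (16130/47565) = 1.214.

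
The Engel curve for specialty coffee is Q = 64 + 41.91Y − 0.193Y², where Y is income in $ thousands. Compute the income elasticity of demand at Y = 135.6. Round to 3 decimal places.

-0.643

At Y = 135.6: Q = 2198.2355.
dQ/dY = 41.91 − 0.386Y = -10.43160.
η = (dQ/dY)·(Y/Q) = -10.43160 × (135.6/2198.2355) = -0.643.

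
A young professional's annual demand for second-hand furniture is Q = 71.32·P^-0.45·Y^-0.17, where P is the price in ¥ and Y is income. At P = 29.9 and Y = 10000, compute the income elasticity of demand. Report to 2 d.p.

For a multiplicative demand Q = A·P^α·Y^β, the income elasticity is β everywhere.
Here β = -0.17, so η = -0.17.

-0.17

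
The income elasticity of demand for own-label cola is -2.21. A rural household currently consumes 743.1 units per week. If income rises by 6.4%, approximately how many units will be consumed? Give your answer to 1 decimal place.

638.0

%ΔQ ≈ η × %ΔI = -2.21 × 6.4% = -14.144%.
New Q ≈ 743.1 × (1 − 0.14144) = 638.0.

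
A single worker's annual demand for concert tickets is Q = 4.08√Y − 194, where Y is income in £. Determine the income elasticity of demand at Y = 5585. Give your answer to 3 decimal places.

1.375

At Y = 5585: Q = 110.910.
dQ/dY = 4.08/(2√Y) = 0.0272972 at this income.
η = (dQ/dY)·(Y/Q) = 0.0272972 × (5585/110.910) = 1.375.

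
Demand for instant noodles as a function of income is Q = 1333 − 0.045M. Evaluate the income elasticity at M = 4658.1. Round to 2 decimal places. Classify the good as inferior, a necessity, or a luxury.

At M = 4658.1: Q = 1123.385.
dQ/dM = −0.045.
η = (dQ/dM)·(M/Q) = -0.045 × (4658.1/1123.385) = -0.19.
Since η < 0, the good is an inferior good.

-0.19 (inferior good)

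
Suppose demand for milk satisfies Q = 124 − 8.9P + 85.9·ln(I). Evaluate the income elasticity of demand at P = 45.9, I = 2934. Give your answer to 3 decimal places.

At P = 45.9, I = 2934: Q = 401.326.
Holding P constant, ∂Q/∂I = 85.9/I = 0.0292774.
η_I = (∂Q/∂I)·(I/Q) = 0.0292774 × (2934/401.326) = 0.214.

0.214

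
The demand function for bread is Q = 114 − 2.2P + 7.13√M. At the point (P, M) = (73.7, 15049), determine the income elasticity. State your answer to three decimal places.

0.529

At P = 73.7, M = 15049: Q = 826.528.
Holding P constant, ∂Q/∂M = 7.13/(2√M) = 0.0290607.
η_M = (∂Q/∂M)·(M/Q) = 0.0290607 × (15049/826.528) = 0.529.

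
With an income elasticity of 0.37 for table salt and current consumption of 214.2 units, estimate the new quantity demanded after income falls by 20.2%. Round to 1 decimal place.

%ΔQ ≈ η × %ΔI = 0.37 × (-20.2%) = -7.474%.
New Q ≈ 214.2 × (1 − 0.07474) = 198.2.

198.2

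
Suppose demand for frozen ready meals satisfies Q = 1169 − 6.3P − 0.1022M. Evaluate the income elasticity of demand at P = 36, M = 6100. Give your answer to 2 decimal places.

At P = 36, M = 6100: Q = 318.780.
Holding P constant, ∂Q/∂M = −0.1022.
η_M = (∂Q/∂M)·(M/Q) = -0.1022 × (6100/318.780) = -1.96.

-1.96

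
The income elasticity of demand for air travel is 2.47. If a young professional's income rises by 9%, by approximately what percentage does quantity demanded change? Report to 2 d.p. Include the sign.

22.23%

%ΔQ ≈ η × %ΔI = 2.47 × 9% = 22.23%.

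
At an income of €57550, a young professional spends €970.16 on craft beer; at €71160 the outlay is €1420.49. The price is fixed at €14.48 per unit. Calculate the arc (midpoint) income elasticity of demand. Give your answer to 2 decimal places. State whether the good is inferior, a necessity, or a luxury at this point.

1.78 (luxury)

With a constant price, Q₁ = 970.16/14.48 = 67.000 and Q₂ = 1420.49/14.48 = 98.100 (equivalently, work directly with expenditure since P cancels).
Midpoint %ΔQ = (1420.49 − 970.16)/1195.33 = 0.37674; midpoint %ΔI = (71160 − 57550)/64355 = 0.21148.
η = 0.37674 / 0.21148 = 1.78.
η > 1 ⇒ luxury.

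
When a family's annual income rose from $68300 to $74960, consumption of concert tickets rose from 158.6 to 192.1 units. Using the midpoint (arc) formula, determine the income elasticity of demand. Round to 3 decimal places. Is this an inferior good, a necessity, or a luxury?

ΔQ = 192.1 − 158.6 = 33.5; midpoint Q̄ = (158.6 + 192.1)/2 = 175.35.
ΔI = 74960 − 68300 = 6660; midpoint Ī = (68300 + 74960)/2 = 71630.
η = (ΔQ/Q̄) ÷ (ΔI/Ī) = (33.5/175.35) ÷ (6660/71630) = 2.055.
η > 1 ⇒ luxury.

2.055 (luxury)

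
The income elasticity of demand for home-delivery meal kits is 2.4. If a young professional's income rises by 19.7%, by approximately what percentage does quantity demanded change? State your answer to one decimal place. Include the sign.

47.3%

%ΔQ ≈ η × %ΔI = 2.4 × 19.7% = 47.3%.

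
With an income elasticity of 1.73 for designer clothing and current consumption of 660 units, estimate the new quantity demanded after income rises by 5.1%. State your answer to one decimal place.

%ΔQ ≈ η × %ΔI = 1.73 × 5.1% = 8.823%.
New Q ≈ 660 × (1 + 0.08823) = 718.2.

718.2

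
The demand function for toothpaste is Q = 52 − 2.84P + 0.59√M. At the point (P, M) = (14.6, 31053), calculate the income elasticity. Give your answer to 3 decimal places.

At P = 14.6, M = 31053: Q = 114.505.
Holding P constant, ∂Q/∂M = 0.59/(2√M) = 0.00167406.
η_M = (∂Q/∂M)·(M/Q) = 0.00167406 × (31053/114.505) = 0.454.

0.454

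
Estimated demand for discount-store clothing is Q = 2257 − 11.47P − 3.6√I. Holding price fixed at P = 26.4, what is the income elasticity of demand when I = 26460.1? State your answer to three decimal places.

-0.214

At P = 26.4, I = 26460.1: Q = 1368.596.
Holding P constant, ∂Q/∂I = -3.6/(2√I) = -0.0110656.
η_I = (∂Q/∂I)·(I/Q) = -0.0110656 × (26460.1/1368.596) = -0.214.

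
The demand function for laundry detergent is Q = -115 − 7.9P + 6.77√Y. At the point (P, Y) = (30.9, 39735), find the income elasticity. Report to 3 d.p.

At P = 30.9, Y = 39735: Q = 990.397.
Holding P constant, ∂Q/∂Y = 6.77/(2√Y) = 0.0169813.
η_Y = (∂Q/∂Y)·(Y/Q) = 0.0169813 × (39735/990.397) = 0.681.

0.681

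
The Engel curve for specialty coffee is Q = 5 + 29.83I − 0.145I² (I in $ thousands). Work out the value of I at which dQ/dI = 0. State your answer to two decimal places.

dQ/dI = 29.83 − 0.29I.
The good is inferior where dQ/dI < 0. Setting dQ/dI = 0 gives I = 29.83 / 0.29 = 102.86.

102.86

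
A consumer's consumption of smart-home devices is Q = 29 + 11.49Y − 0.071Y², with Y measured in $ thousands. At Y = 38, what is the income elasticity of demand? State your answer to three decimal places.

0.638

At Y = 38: Q = 363.0960.
dQ/dY = 11.49 − 0.142Y = 6.09400.
η = (dQ/dY)·(Y/Q) = 6.09400 × (38/363.0960) = 0.638.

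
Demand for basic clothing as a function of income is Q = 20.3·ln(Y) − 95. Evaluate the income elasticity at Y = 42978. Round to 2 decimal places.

At Y = 42978: Q = 121.569.
dQ/dY = 20.3/Y = 0.000472335 at this income.
η = (dQ/dY)·(Y/Q) = 0.000472335 × (42978/121.569) = 0.17.

0.17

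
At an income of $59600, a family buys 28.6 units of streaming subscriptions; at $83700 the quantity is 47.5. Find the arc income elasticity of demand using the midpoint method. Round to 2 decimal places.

1.48

ΔQ = 47.5 − 28.6 = 18.9; midpoint Q̄ = (28.6 + 47.5)/2 = 38.05.
ΔI = 83700 − 59600 = 24100; midpoint Ī = (59600 + 83700)/2 = 71650.
η = (ΔQ/Q̄) ÷ (ΔI/Ī) = (18.9/38.05) ÷ (24100/71650) = 1.48.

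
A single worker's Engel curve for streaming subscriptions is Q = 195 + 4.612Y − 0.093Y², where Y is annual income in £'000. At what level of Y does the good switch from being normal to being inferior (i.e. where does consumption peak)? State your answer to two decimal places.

24.80

dQ/dY = 4.612 − 0.186Y.
The good is inferior where dQ/dY < 0. Setting dQ/dY = 0 gives Y = 4.612 / 0.186 = 24.80.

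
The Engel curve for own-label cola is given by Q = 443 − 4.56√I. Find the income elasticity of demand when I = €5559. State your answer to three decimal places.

At I = 5559: Q = 103.012.
dQ/dI = -4.56/(2√I) = -0.0305799 at this income.
η = (dQ/dI)·(I/Q) = -0.0305799 × (5559/103.012) = -1.650.

-1.650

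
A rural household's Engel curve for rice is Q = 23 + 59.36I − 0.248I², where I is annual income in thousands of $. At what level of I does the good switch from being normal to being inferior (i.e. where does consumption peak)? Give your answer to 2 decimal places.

119.68

dQ/dI = 59.36 − 0.496I.
The good is inferior where dQ/dI < 0. Setting dQ/dI = 0 gives I = 59.36 / 0.496 = 119.68.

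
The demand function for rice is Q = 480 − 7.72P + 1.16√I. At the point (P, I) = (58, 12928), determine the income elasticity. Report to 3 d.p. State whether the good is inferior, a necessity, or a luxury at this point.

0.402 (necessity)

At P = 58, I = 12928: Q = 164.134.
Holding P constant, ∂Q/∂I = 1.16/(2√I) = 0.00510108.
η_I = (∂Q/∂I)·(I/Q) = 0.00510108 × (12928/164.134) = 0.402.
Since 0 < η < 1, this is a necessity.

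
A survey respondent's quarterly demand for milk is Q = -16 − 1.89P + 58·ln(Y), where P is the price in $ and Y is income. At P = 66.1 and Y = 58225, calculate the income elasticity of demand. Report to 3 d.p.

At P = 66.1, Y = 58225: Q = 495.451.
Holding P constant, ∂Q/∂Y = 58/Y = 0.000996136.
η_Y = (∂Q/∂Y)·(Y/Q) = 0.000996136 × (58225/495.451) = 0.117.

0.117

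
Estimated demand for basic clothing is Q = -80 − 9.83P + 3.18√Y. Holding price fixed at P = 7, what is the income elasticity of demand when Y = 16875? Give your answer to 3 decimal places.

0.782

At P = 7, Y = 16875: Q = 264.284.
Holding P constant, ∂Q/∂Y = 3.18/(2√Y) = 0.0122398.
η_Y = (∂Q/∂Y)·(Y/Q) = 0.0122398 × (16875/264.284) = 0.782.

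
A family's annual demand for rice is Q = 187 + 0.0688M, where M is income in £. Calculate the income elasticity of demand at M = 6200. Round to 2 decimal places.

At M = 6200: Q = 613.560.
dQ/dM = 0.0688.
η = (dQ/dM)·(M/Q) = 0.0688 × (6200/613.560) = 0.70.

0.70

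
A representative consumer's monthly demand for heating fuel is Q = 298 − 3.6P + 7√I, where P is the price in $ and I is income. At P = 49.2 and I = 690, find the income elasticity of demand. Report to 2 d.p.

0.30

At P = 49.2, I = 690: Q = 304.755.
Holding P constant, ∂Q/∂I = 7/(2√I) = 0.133243.
η_I = (∂Q/∂I)·(I/Q) = 0.133243 × (690/304.755) = 0.30.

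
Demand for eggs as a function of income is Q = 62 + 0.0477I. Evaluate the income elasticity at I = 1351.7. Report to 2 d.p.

0.51

At I = 1351.7: Q = 126.476.
dQ/dI = 0.0477.
η = (dQ/dI)·(I/Q) = 0.0477 × (1351.7/126.476) = 0.51.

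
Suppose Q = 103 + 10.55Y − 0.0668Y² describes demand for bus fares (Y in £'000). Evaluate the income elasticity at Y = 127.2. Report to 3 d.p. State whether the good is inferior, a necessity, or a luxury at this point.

-2.251 (inferior good)

At Y = 127.2: Q = 364.1467.
dQ/dY = 10.55 − 0.1336Y = -6.44392.
η = (dQ/dY)·(Y/Q) = -6.44392 × (127.2/364.1467) = -2.251.
η < 0 ⇒ inferior good.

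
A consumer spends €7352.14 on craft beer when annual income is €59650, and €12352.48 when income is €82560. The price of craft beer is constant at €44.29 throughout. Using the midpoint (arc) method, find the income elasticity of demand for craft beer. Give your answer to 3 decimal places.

With a constant price, Q₁ = 7352.14/44.29 = 166.000 and Q₂ = 12352.48/44.29 = 278.900 (equivalently, work directly with expenditure since P cancels).
Midpoint %ΔQ = (12352.48 − 7352.14)/9852.31 = 0.50753; midpoint %ΔI = (82560 − 59650)/71105 = 0.32220.
η = 0.50753 / 0.32220 = 1.575.

1.575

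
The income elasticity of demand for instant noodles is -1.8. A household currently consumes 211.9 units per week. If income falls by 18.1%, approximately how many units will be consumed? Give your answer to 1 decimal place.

280.9

%ΔQ ≈ η × %ΔI = -1.8 × (-18.1%) = 32.58%.
New Q ≈ 211.9 × (1 + 0.3258) = 280.9.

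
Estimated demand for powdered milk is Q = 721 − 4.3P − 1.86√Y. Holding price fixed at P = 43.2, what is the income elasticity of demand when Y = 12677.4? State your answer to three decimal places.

At P = 43.2, Y = 12677.4: Q = 325.815.
Holding P constant, ∂Q/∂Y = -1.86/(2√Y) = -0.00825977.
η_Y = (∂Q/∂Y)·(Y/Q) = -0.00825977 × (12677.4/325.815) = -0.321.

-0.321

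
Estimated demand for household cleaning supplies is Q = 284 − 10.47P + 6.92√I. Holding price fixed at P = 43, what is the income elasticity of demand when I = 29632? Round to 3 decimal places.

At P = 43, I = 29632: Q = 1024.995.
Holding P constant, ∂Q/∂I = 6.92/(2√I) = 0.0201.
η_I = (∂Q/∂I)·(I/Q) = 0.0201 × (29632/1024.995) = 0.581.

0.581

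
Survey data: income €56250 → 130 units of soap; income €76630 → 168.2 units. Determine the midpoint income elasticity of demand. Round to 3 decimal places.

ΔQ = 168.2 − 130 = 38.2; midpoint Q̄ = (130 + 168.2)/2 = 149.1.
ΔI = 76630 − 56250 = 20380; midpoint Ī = (56250 + 76630)/2 = 66440.
η = (ΔQ/Q̄) ÷ (ΔI/Ī) = (38.2/149.1) ÷ (20380/66440) = 0.835.

0.835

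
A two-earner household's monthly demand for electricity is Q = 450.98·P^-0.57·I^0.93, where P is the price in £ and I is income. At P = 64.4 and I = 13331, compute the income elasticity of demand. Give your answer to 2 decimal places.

0.93

For a multiplicative demand Q = A·P^α·I^β, the income elasticity is β everywhere.
Here β = 0.93, so η = 0.93.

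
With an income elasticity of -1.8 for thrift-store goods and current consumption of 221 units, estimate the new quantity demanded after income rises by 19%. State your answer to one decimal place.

145.4

%ΔQ ≈ η × %ΔI = -1.8 × 19% = -34.2%.
New Q ≈ 221 × (1 − 0.342) = 145.4.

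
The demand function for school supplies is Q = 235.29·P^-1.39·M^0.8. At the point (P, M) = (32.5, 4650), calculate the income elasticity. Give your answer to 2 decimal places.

0.80

For a multiplicative demand Q = A·P^α·M^β, the income elasticity is β everywhere.
Here β = 0.8, so η = 0.80.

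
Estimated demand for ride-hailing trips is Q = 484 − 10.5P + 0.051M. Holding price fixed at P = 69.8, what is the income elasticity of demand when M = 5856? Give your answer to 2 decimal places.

6.00

At P = 69.8, M = 5856: Q = 49.756.
Holding P constant, ∂Q/∂M = 0.051.
η_M = (∂Q/∂M)·(M/Q) = 0.051 × (5856/49.756) = 6.00.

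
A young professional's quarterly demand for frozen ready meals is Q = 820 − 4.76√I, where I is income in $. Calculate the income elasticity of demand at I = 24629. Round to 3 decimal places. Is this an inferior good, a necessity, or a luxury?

-5.118 (inferior good)

At I = 24629: Q = 72.983.
dQ/dI = -4.76/(2√I) = -0.0151654 at this income.
η = (dQ/dI)·(I/Q) = -0.0151654 × (24629/72.983) = -5.118.
Since η < 0, the good is an inferior good.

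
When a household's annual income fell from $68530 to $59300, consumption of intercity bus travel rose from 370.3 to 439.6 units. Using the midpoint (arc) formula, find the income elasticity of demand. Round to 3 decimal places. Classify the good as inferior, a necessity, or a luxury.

ΔQ = 439.6 − 370.3 = 69.3; midpoint Q̄ = (370.3 + 439.6)/2 = 404.95.
ΔI = 59300 − 68530 = -9230; midpoint Ī = (68530 + 59300)/2 = 63915.
η = (ΔQ/Q̄) ÷ (ΔI/Ī) = (69.3/404.95) ÷ (-9230/63915) = -1.185.
η < 0 ⇒ inferior good.

-1.185 (inferior good)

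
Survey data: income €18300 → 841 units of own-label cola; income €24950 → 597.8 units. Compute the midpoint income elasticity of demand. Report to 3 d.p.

ΔQ = 597.8 − 841 = -243.2; midpoint Q̄ = (841 + 597.8)/2 = 719.4.
ΔI = 24950 − 18300 = 6650; midpoint Ī = (18300 + 24950)/2 = 21625.
η = (ΔQ/Q̄) ÷ (ΔI/Ī) = (-243.2/719.4) ÷ (6650/21625) = -1.099.

-1.099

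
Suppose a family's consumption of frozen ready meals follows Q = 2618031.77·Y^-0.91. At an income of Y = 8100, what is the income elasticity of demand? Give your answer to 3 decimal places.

For Q = A·Y^β the income elasticity is constant and equal to β.
Here β = -0.91, so η = -0.910.

-0.910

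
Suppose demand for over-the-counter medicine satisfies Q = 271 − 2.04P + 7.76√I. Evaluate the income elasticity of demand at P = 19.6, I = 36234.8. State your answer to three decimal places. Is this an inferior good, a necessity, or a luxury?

At P = 19.6, I = 36234.8: Q = 1708.166.
Holding P constant, ∂Q/∂I = 7.76/(2√I) = 0.020383.
η_I = (∂Q/∂I)·(I/Q) = 0.020383 × (36234.8/1708.166) = 0.432.
Since 0 < η < 1, this is a necessity.

0.432 (necessity)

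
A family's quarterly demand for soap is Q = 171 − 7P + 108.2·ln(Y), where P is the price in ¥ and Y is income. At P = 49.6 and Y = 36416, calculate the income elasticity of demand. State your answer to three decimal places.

0.113

At P = 49.6, Y = 36416: Q = 960.199.
Holding P constant, ∂Q/∂Y = 108.2/Y = 0.00297122.
η_Y = (∂Q/∂Y)·(Y/Q) = 0.00297122 × (36416/960.199) = 0.113.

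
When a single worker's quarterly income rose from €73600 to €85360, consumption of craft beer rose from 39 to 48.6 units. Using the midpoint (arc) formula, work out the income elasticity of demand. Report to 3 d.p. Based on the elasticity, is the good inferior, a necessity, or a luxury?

1.481 (luxury)

ΔQ = 48.6 − 39 = 9.6; midpoint Q̄ = (39 + 48.6)/2 = 43.8.
ΔI = 85360 − 73600 = 11760; midpoint Ī = (73600 + 85360)/2 = 79480.
η = (ΔQ/Q̄) ÷ (ΔI/Ī) = (9.6/43.8) ÷ (11760/79480) = 1.481.
η > 1 ⇒ luxury.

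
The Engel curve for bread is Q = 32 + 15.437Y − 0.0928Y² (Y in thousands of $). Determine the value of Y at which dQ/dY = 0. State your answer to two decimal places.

dQ/dY = 15.437 − 0.1856Y.
The good is inferior where dQ/dY < 0. Setting dQ/dY = 0 gives Y = 15.437 / 0.1856 = 83.17.

83.17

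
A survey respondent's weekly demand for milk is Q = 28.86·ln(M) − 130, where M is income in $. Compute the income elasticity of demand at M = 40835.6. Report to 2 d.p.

0.16

At M = 40835.6: Q = 176.416.
dQ/dM = 28.86/M = 0.000706736 at this income.
η = (dQ/dM)·(M/Q) = 0.000706736 × (40835.6/176.416) = 0.16.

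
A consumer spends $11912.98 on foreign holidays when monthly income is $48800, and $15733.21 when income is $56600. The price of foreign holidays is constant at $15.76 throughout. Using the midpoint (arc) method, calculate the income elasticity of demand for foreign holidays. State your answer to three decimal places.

1.867

With a constant price, Q₁ = 11912.98/15.76 = 755.900 and Q₂ = 15733.21/15.76 = 998.300 (equivalently, work directly with expenditure since P cancels).
Midpoint %ΔQ = (15733.21 − 11912.98)/13823.10 = 0.27637; midpoint %ΔI = (56600 − 48800)/52700 = 0.14801.
η = 0.27637 / 0.14801 = 1.867.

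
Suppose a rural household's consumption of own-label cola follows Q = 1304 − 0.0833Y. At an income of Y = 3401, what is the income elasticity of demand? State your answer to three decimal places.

-0.278

At Y = 3401: Q = 1020.697.
dQ/dY = −0.0833.
η = (dQ/dY)·(Y/Q) = -0.0833 × (3401/1020.697) = -0.278.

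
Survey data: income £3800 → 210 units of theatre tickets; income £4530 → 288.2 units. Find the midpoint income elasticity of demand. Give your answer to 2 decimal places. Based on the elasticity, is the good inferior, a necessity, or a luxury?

ΔQ = 288.2 − 210 = 78.2; midpoint Q̄ = (210 + 288.2)/2 = 249.1.
ΔI = 4530 − 3800 = 730; midpoint Ī = (3800 + 4530)/2 = 4165.
η = (ΔQ/Q̄) ÷ (ΔI/Ī) = (78.2/249.1) ÷ (730/4165) = 1.79.
η > 1 ⇒ luxury.

1.79 (luxury)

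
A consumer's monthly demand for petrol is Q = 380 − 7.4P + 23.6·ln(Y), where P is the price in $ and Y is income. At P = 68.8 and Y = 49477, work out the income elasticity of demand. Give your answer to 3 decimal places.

At P = 68.8, Y = 49477: Q = 125.979.
Holding P constant, ∂Q/∂Y = 23.6/Y = 0.000476989.
η_Y = (∂Q/∂Y)·(Y/Q) = 0.000476989 × (49477/125.979) = 0.187.

0.187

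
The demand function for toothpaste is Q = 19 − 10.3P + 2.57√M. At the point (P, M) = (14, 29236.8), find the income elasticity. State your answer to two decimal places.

0.70

At P = 14, M = 29236.8: Q = 314.238.
Holding P constant, ∂Q/∂M = 2.57/(2√M) = 0.00751516.
η_M = (∂Q/∂M)·(M/Q) = 0.00751516 × (29236.8/314.238) = 0.70.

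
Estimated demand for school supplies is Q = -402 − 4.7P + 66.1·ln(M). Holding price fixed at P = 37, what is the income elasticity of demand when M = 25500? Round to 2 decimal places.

At P = 37, M = 25500: Q = 94.779.
Holding P constant, ∂Q/∂M = 66.1/M = 0.00259216.
η_M = (∂Q/∂M)·(M/Q) = 0.00259216 × (25500/94.779) = 0.70.

0.70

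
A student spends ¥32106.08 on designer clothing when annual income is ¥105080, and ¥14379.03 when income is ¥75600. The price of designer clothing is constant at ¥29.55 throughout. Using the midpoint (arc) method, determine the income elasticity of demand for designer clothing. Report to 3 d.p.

With a constant price, Q₁ = 32106.08/29.55 = 1086.500 and Q₂ = 14379.03/29.55 = 486.600 (equivalently, work directly with expenditure since P cancels).
Midpoint %ΔQ = (14379.03 − 32106.08)/23242.56 = -0.76270; midpoint %ΔI = (75600 − 105080)/90340 = -0.32632.
η = -0.76270 / -0.32632 = 2.337.

2.337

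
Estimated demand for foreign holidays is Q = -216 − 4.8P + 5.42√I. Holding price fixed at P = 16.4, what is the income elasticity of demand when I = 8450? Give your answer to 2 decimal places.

1.22

At P = 16.4, I = 8450: Q = 203.507.
Holding P constant, ∂Q/∂I = 5.42/(2√I) = 0.0294809.
η_I = (∂Q/∂I)·(I/Q) = 0.0294809 × (8450/203.507) = 1.22.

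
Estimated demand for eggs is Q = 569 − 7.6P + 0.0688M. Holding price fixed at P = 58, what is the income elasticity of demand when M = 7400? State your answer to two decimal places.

0.80

At P = 58, M = 7400: Q = 637.320.
Holding P constant, ∂Q/∂M = 0.0688.
η_M = (∂Q/∂M)·(M/Q) = 0.0688 × (7400/637.320) = 0.80.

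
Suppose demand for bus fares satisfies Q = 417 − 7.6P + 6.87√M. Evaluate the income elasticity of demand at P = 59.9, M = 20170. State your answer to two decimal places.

At P = 59.9, M = 20170: Q = 937.445.
Holding P constant, ∂Q/∂M = 6.87/(2√M) = 0.0241865.
η_M = (∂Q/∂M)·(M/Q) = 0.0241865 × (20170/937.445) = 0.52.

0.52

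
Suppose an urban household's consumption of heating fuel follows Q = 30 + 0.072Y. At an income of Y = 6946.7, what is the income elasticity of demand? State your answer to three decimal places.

At Y = 6946.7: Q = 530.162.
dQ/dY = 0.072.
η = (dQ/dY)·(Y/Q) = 0.072 × (6946.7/530.162) = 0.943.

0.943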